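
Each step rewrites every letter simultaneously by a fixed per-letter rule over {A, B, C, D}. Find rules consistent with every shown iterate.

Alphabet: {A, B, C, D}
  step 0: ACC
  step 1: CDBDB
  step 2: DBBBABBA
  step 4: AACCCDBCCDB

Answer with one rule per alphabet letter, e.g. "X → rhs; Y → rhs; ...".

  step 1 ⇒ step 2: CDBDB ⇒ DB·BB·A·BB·A
    B ↦ A
    C ↦ DB
    D ↦ BB
  step 0 ⇒ step 1: ACC ⇒ C·DB·DB
    A ↦ C

A->C, B->A, C->DB, D->BB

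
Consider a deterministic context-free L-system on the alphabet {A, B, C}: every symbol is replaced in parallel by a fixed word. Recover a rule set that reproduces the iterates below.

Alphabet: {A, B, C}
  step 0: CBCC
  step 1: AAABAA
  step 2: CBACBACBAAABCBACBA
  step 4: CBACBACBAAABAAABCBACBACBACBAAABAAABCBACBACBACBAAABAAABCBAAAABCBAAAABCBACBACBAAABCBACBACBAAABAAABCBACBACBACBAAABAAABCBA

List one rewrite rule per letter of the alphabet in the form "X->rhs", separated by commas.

  step 1 ⇒ step 2: AAABAA ⇒ CBA·CBA·CBA·AAB·CBA·CBA
    A ↦ CBA
    B ↦ AAB
  step 0 ⇒ step 1: CBCC ⇒ A·AAB·A·A
    C ↦ A

A->CBA, B->AAB, C->A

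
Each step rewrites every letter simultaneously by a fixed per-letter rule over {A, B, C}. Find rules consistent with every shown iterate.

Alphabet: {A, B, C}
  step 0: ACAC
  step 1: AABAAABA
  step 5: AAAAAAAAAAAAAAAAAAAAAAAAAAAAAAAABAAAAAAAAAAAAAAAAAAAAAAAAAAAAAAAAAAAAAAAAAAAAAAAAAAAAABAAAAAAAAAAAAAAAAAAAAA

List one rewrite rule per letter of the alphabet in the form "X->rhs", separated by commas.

A->AA, B->C, C->BA

  step 0 ⇒ step 1: ACAC ⇒ AA·BA·AA·BA
    A ↦ AA
    C ↦ BA
    B ↦ C  (constrained at step 1)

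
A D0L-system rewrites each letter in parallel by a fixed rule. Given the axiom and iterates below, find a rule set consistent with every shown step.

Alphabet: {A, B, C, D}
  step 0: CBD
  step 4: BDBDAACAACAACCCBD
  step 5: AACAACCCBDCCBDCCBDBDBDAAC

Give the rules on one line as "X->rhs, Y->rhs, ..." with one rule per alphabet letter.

A->C, B->AA, C->BD, D->C

  step 4 ⇒ step 5: BDBDAACAACAACCCBD ⇒ AA·C·AA·C·C·C·BD·C·C·BD·C·C·BD·BD·BD·AA·C
    A ↦ C
    B ↦ AA
    C ↦ BD
    D ↦ C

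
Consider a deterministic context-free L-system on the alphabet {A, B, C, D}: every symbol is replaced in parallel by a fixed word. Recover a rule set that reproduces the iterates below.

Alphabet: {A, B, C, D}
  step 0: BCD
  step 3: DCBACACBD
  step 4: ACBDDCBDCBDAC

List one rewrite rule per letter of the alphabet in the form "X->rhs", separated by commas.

A->DC, B->D, C->B, D->AC

  step 3 ⇒ step 4: DCBACACBD ⇒ AC·B·D·DC·B·DC·B·D·AC
    A ↦ DC
    B ↦ D
    C ↦ B
    D ↦ AC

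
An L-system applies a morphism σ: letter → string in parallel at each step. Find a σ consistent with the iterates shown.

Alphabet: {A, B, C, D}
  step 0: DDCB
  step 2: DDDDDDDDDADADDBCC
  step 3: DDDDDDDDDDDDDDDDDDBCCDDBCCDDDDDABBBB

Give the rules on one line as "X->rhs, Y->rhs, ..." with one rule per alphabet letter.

  step 2 ⇒ step 3: DDDDDDDDDADADDBCC ⇒ DD·DD·DD·DD·DD·DD·DD·DD·DD·BCC·DD·BCC·DD·DD·DA·BB·BB
    A ↦ BCC
    B ↦ DA
    C ↦ BB
    D ↦ DD

A->BCC, B->DA, C->BB, D->DD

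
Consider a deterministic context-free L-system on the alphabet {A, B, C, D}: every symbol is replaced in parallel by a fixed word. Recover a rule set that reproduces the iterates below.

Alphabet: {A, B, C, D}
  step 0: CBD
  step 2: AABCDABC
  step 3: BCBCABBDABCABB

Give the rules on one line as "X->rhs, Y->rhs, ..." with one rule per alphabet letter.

A->BC, B->A, C->BB, D->DA

  step 2 ⇒ step 3: AABCDABC ⇒ BC·BC·A·BB·DA·BC·A·BB
    A ↦ BC
    B ↦ A
    C ↦ BB
    D ↦ DA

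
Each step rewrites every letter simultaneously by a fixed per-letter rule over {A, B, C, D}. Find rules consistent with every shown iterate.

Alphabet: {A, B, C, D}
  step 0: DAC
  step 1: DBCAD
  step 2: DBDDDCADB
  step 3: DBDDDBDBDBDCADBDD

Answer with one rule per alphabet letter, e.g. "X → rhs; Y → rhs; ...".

  step 2 ⇒ step 3: DBDDDCADB ⇒ DB·DD·DB·DB·DB·D·CA·DB·DD
    A ↦ CA
    B ↦ DD
    C ↦ D
    D ↦ DB

A->CA, B->DD, C->D, D->DB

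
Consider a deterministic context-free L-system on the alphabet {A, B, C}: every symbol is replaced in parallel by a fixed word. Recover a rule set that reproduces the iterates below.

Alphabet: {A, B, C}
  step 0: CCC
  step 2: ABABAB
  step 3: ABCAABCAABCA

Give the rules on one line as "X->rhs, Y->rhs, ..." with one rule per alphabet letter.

  step 2 ⇒ step 3: ABABAB ⇒ AB·CA·AB·CA·AB·CA
    A ↦ AB
    B ↦ CA
    C ↦ A  (constrained at step 0)

A->AB, B->CA, C->A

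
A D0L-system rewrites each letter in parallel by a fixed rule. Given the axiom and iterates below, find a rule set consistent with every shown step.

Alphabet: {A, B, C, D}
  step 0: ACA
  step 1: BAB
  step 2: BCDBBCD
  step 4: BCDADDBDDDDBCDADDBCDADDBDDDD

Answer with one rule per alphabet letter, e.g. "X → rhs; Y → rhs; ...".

A->B, B->BCD, C->A, D->DD

  step 1 ⇒ step 2: BAB ⇒ BCD·B·BCD
    A ↦ B
    B ↦ BCD
  step 0 ⇒ step 1: ACA ⇒ B·A·B
    C ↦ A
    D ↦ DD  (constrained at step 2)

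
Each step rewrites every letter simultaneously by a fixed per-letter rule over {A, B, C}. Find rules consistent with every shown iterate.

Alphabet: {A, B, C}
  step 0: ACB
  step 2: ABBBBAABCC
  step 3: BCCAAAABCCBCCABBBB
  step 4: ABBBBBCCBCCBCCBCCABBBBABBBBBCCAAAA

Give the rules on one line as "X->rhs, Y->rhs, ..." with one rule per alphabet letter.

  step 3 ⇒ step 4: BCCAAAABCCBCCABBBB ⇒ A·BB·BB·BCC·BCC·BCC·BCC·A·BB·BB·A·BB·BB·BCC·A·A·A·A
    A ↦ BCC
    B ↦ A
    C ↦ BB

A->BCC, B->A, C->BB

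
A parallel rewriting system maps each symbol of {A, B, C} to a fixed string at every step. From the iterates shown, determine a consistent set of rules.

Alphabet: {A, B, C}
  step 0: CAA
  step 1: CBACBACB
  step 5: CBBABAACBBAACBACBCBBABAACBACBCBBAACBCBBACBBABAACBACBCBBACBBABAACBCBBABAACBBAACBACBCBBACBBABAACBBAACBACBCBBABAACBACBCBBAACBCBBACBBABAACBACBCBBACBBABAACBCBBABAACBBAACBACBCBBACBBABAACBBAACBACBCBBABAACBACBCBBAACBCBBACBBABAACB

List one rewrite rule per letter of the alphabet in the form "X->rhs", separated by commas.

  step 0 ⇒ step 1: CAA ⇒ CB·ACB·ACB
    A ↦ ACB
    C ↦ CB
    B ↦ BA  (constrained at step 1)

A->ACB, B->BA, C->CB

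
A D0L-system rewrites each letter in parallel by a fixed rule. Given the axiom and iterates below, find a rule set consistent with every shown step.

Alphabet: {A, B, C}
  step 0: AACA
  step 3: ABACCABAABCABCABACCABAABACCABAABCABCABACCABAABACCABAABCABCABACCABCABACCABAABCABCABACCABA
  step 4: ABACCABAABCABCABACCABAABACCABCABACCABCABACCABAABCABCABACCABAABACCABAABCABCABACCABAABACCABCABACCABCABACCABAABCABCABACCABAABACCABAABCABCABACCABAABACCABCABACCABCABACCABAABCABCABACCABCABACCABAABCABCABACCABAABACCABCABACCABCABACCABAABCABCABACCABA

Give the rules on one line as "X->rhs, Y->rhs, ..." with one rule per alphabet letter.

A->ABA, B->CC, C->ABC

  step 3 ⇒ step 4: ABACCABAABCABCABACCABAABACCABAABCABCABACCABAABACCABAABCABCABACCABCABACCABAABCABCABACCABA ⇒ ABA·CC·ABA·ABC·ABC·ABA·CC·ABA·ABA·CC·ABC·ABA·CC·ABC·ABA·CC·ABA·ABC·ABC·ABA·CC·ABA·ABA·CC·ABA·ABC·ABC·ABA·CC·ABA·ABA·CC·ABC·ABA·CC·ABC·ABA·CC·ABA·ABC·ABC·ABA·CC·ABA·ABA·CC·ABA·ABC·ABC·ABA·CC·ABA·ABA·CC·ABC·ABA·CC·ABC·ABA·CC·ABA·ABC·ABC·ABA·CC·ABC·ABA·CC·ABA·ABC·ABC·ABA·CC·ABA·ABA·CC·ABC·ABA·CC·ABC·ABA·CC·ABA·ABC·ABC·ABA·CC·ABA
    A ↦ ABA
    B ↦ CC
    C ↦ ABC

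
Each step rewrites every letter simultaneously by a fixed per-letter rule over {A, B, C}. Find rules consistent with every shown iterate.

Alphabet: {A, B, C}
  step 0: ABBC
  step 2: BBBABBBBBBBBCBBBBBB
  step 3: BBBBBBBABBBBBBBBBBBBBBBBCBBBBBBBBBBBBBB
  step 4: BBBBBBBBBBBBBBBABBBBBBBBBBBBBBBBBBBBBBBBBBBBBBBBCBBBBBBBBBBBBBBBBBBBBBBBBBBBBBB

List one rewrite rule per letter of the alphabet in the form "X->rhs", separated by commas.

  step 3 ⇒ step 4: BBBBBBBABBBBBBBBBBBBBBBBCBBBBBBBBBBBBBB ⇒ BB·BB·BB·BB·BB·BB·BB·BA·BB·BB·BB·BB·BB·BB·BB·BB·BB·BB·BB·BB·BB·BB·BB·BB·CBB·BB·BB·BB·BB·BB·BB·BB·BB·BB·BB·BB·BB·BB·BB
    A ↦ BA
    B ↦ BB
    C ↦ CBB

A->BA, B->BB, C->CBB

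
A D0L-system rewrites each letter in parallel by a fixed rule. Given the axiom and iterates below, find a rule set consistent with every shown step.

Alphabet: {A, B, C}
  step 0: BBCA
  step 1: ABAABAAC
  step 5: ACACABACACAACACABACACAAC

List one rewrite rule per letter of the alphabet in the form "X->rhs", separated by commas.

  step 0 ⇒ step 1: BBCA ⇒ ABA·ABA·A·C
    A ↦ C
    B ↦ ABA
    C ↦ A

A->C, B->ABA, C->A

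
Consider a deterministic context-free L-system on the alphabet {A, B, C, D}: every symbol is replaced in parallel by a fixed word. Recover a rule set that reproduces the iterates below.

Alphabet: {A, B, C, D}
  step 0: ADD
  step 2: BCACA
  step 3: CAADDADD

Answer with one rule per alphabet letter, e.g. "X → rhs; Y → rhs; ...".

A->D, B->CA, C->AD, D->B

  step 2 ⇒ step 3: BCACA ⇒ CA·AD·D·AD·D
    A ↦ D
    B ↦ CA
    C ↦ AD
    D ↦ B  (constrained at step 0)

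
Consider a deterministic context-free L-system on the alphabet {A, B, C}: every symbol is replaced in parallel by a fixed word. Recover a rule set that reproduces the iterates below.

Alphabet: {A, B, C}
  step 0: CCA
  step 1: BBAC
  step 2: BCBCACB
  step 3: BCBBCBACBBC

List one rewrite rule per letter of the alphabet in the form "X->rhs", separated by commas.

  step 2 ⇒ step 3: BCBCACB ⇒ BC·B·BC·B·AC·B·BC
    A ↦ AC
    B ↦ BC
    C ↦ B

A->AC, B->BC, C->B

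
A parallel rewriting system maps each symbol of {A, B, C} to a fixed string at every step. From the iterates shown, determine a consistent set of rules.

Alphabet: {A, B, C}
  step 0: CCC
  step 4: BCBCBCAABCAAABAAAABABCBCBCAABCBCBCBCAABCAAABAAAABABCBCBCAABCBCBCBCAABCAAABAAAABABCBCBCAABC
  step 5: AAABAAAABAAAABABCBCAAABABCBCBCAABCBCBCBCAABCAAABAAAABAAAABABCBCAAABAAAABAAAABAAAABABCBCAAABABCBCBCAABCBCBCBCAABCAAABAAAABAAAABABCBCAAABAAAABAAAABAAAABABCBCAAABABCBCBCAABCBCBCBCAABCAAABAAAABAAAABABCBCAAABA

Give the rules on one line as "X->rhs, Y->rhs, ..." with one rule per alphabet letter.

A->BC, B->AA, C->ABA

  step 4 ⇒ step 5: BCBCBCAABCAAABAAAABABCBCBCAABCBCBCBCAABCAAABAAAABABCBCBCAABCBCBCBCAABCAAABAAAABABCBCBCAABC ⇒ AA·ABA·AA·ABA·AA·ABA·BC·BC·AA·ABA·BC·BC·BC·AA·BC·BC·BC·BC·AA·BC·AA·ABA·AA·ABA·AA·ABA·BC·BC·AA·ABA·AA·ABA·AA·ABA·AA·ABA·BC·BC·AA·ABA·BC·BC·BC·AA·BC·BC·BC·BC·AA·BC·AA·ABA·AA·ABA·AA·ABA·BC·BC·AA·ABA·AA·ABA·AA·ABA·AA·ABA·BC·BC·AA·ABA·BC·BC·BC·AA·BC·BC·BC·BC·AA·BC·AA·ABA·AA·ABA·AA·ABA·BC·BC·AA·ABA
    A ↦ BC
    B ↦ AA
    C ↦ ABA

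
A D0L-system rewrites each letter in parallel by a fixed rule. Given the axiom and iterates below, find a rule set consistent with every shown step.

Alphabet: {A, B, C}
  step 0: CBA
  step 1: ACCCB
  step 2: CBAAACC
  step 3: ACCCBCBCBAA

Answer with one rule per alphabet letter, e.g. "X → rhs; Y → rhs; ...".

  step 2 ⇒ step 3: CBAAACC ⇒ A·CC·CB·CB·CB·A·A
    A ↦ CB
    B ↦ CC
    C ↦ A

A->CB, B->CC, C->A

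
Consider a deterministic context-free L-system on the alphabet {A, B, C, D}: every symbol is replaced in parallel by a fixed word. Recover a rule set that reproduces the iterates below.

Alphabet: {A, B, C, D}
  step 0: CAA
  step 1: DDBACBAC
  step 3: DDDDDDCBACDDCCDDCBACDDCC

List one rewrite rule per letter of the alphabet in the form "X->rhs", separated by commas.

A->BAC, B->C, C->DD, D->C

  step 0 ⇒ step 1: CAA ⇒ DD·BAC·BAC
    A ↦ BAC
    C ↦ DD
    B ↦ C  (constrained at step 1)
    D ↦ C  (constrained at step 1)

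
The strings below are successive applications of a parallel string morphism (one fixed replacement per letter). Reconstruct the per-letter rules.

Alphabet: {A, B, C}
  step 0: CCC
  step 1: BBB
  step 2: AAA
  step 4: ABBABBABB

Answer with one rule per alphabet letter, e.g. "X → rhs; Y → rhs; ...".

A->BCC, B->A, C->B

  step 1 ⇒ step 2: BBB ⇒ A·A·A
    B ↦ A
    A ↦ BCC  (constrained at step 2)
  step 0 ⇒ step 1: CCC ⇒ B·B·B
    C ↦ B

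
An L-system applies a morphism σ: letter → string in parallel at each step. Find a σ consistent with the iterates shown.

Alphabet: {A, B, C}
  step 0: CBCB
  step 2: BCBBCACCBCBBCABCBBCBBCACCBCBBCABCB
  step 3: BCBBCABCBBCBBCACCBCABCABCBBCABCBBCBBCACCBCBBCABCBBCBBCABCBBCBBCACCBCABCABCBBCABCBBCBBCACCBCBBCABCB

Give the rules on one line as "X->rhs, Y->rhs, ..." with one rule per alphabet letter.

A->CC, B->BCB, C->BCA

  step 2 ⇒ step 3: BCBBCACCBCBBCABCBBCBBCACCBCBBCABCB ⇒ BCB·BCA·BCB·BCB·BCA·CC·BCA·BCA·BCB·BCA·BCB·BCB·BCA·CC·BCB·BCA·BCB·BCB·BCA·BCB·BCB·BCA·CC·BCA·BCA·BCB·BCA·BCB·BCB·BCA·CC·BCB·BCA·BCB
    A ↦ CC
    B ↦ BCB
    C ↦ BCA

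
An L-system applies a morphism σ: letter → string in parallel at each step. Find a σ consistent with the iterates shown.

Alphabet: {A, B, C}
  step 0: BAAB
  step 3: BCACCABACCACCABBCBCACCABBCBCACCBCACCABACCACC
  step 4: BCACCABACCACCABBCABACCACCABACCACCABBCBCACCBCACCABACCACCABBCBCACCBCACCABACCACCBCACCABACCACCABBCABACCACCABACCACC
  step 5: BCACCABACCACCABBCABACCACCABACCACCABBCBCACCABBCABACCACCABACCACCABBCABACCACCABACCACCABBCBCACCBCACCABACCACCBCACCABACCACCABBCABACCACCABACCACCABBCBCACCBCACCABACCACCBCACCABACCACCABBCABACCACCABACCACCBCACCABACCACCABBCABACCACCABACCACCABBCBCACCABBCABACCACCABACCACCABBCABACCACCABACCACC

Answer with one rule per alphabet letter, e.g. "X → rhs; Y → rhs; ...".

A->AB, B->BC, C->ACC

  step 4 ⇒ step 5: BCACCABACCACCABBCABACCACCABACCACCABBCBCACCBCACCABACCACCABBCBCACCBCACCABACCACCBCACCABACCACCABBCABACCACCABACCACC ⇒ BC·ACC·AB·ACC·ACC·AB·BC·AB·ACC·ACC·AB·ACC·ACC·AB·BC·BC·ACC·AB·BC·AB·ACC·ACC·AB·ACC·ACC·AB·BC·AB·ACC·ACC·AB·ACC·ACC·AB·BC·BC·ACC·BC·ACC·AB·ACC·ACC·BC·ACC·AB·ACC·ACC·AB·BC·AB·ACC·ACC·AB·ACC·ACC·AB·BC·BC·ACC·BC·ACC·AB·ACC·ACC·BC·ACC·AB·ACC·ACC·AB·BC·AB·ACC·ACC·AB·ACC·ACC·BC·ACC·AB·ACC·ACC·AB·BC·AB·ACC·ACC·AB·ACC·ACC·AB·BC·BC·ACC·AB·BC·AB·ACC·ACC·AB·ACC·ACC·AB·BC·AB·ACC·ACC·AB·ACC·ACC
    A ↦ AB
    B ↦ BC
    C ↦ ACC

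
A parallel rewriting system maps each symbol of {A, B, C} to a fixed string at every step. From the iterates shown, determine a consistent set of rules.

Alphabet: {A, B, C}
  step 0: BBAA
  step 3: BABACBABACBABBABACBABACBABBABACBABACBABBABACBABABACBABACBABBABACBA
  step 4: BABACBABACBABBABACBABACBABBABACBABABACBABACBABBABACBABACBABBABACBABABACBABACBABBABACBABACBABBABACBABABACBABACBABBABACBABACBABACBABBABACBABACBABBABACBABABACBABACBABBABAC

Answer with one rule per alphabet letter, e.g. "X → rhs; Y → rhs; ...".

A->BAC, B->BA, C->BAB

  step 3 ⇒ step 4: BABACBABACBABBABACBABACBABBABACBABACBABBABACBABABACBABACBABBABACBA ⇒ BA·BAC·BA·BAC·BAB·BA·BAC·BA·BAC·BAB·BA·BAC·BA·BA·BAC·BA·BAC·BAB·BA·BAC·BA·BAC·BAB·BA·BAC·BA·BA·BAC·BA·BAC·BAB·BA·BAC·BA·BAC·BAB·BA·BAC·BA·BA·BAC·BA·BAC·BAB·BA·BAC·BA·BAC·BA·BAC·BAB·BA·BAC·BA·BAC·BAB·BA·BAC·BA·BA·BAC·BA·BAC·BAB·BA·BAC
    A ↦ BAC
    B ↦ BA
    C ↦ BAB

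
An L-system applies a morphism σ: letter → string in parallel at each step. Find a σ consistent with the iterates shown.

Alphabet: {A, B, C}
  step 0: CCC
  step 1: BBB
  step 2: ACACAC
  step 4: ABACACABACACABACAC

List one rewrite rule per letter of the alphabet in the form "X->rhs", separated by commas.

  step 1 ⇒ step 2: BBB ⇒ AC·AC·AC
    B ↦ AC
    A ↦ AB  (constrained at step 2)
  step 0 ⇒ step 1: CCC ⇒ B·B·B
    C ↦ B

A->AB, B->AC, C->B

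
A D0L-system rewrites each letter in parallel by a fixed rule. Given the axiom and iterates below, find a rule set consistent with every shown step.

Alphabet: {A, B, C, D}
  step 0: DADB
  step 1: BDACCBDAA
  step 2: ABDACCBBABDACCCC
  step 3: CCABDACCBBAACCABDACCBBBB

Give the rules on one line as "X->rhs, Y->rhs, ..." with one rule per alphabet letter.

  step 2 ⇒ step 3: ABDACCBBABDACCCC ⇒ CC·A·BDA·CC·B·B·A·A·CC·A·BDA·CC·B·B·B·B
    A ↦ CC
    B ↦ A
    C ↦ B
    D ↦ BDA

A->CC, B->A, C->B, D->BDA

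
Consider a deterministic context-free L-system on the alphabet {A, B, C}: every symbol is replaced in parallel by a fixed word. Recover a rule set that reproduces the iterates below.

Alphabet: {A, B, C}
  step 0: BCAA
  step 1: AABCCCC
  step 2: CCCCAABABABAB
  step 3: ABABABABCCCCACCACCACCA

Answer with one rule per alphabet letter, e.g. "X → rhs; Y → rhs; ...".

  step 2 ⇒ step 3: CCCCAABABABAB ⇒ AB·AB·AB·AB·CC·CC·A·CC·A·CC·A·CC·A
    A ↦ CC
    B ↦ A
    C ↦ AB

A->CC, B->A, C->AB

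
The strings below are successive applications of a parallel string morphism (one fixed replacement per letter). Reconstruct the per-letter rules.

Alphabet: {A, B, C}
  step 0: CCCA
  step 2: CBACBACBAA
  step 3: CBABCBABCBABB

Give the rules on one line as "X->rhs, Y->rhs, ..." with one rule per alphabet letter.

  step 2 ⇒ step 3: CBACBACBAA ⇒ CB·A·B·CB·A·B·CB·A·B·B
    A ↦ B
    B ↦ A
    C ↦ CB

A->B, B->A, C->CB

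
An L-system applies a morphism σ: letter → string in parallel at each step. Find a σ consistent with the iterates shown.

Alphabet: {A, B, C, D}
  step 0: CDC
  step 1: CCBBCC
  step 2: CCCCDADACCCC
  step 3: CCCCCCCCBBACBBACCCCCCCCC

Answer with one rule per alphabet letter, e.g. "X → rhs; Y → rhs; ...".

A->AC, B->DA, C->CC, D->BB

  step 2 ⇒ step 3: CCCCDADACCCC ⇒ CC·CC·CC·CC·BB·AC·BB·AC·CC·CC·CC·CC
    A ↦ AC
    C ↦ CC
    D ↦ BB
  step 1 ⇒ step 2: CCBBCC ⇒ CC·CC·DA·DA·CC·CC
    B ↦ DA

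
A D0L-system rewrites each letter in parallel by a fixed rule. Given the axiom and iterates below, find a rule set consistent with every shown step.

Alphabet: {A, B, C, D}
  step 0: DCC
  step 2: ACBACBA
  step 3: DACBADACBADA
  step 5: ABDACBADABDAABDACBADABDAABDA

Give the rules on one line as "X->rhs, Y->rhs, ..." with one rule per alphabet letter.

  step 2 ⇒ step 3: ACBACBA ⇒ DA·CB·A·DA·CB·A·DA
    A ↦ DA
    B ↦ A
    C ↦ CB
    D ↦ B  (constrained at step 0)

A->DA, B->A, C->CB, D->B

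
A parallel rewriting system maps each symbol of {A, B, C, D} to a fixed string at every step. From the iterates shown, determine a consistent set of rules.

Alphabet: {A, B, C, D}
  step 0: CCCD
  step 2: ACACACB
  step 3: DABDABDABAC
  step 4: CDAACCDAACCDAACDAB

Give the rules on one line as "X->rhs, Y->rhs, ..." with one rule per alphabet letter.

  step 3 ⇒ step 4: DABDABDABAC ⇒ C·DA·AC·C·DA·AC·C·DA·AC·DA·B
    A ↦ DA
    B ↦ AC
    C ↦ B
    D ↦ C

A->DA, B->AC, C->B, D->C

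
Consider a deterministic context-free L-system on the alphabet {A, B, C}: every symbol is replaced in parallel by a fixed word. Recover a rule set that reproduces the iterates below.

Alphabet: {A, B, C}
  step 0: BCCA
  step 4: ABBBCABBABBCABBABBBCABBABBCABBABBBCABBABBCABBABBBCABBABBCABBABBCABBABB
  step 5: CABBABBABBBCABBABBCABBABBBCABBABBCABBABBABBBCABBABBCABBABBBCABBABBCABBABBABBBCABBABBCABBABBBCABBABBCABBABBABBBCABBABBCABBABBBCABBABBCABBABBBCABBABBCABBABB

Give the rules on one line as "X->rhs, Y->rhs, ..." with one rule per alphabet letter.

A->C, B->ABB, C->B

  step 4 ⇒ step 5: ABBBCABBABBCABBABBBCABBABBCABBABBBCABBABBCABBABBBCABBABBCABBABBCABBABB ⇒ C·ABB·ABB·ABB·B·C·ABB·ABB·C·ABB·ABB·B·C·ABB·ABB·C·ABB·ABB·ABB·B·C·ABB·ABB·C·ABB·ABB·B·C·ABB·ABB·C·ABB·ABB·ABB·B·C·ABB·ABB·C·ABB·ABB·B·C·ABB·ABB·C·ABB·ABB·ABB·B·C·ABB·ABB·C·ABB·ABB·B·C·ABB·ABB·C·ABB·ABB·B·C·ABB·ABB·C·ABB·ABB
    A ↦ C
    B ↦ ABB
    C ↦ B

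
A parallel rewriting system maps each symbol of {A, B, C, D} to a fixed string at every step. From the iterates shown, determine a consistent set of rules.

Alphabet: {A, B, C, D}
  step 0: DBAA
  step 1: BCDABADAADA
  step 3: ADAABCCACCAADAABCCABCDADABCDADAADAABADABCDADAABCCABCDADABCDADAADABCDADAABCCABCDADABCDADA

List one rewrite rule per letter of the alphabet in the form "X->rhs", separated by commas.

A->ADA, B->AB, C->CCA, D->BCD

  step 0 ⇒ step 1: DBAA ⇒ BCD·AB·ADA·ADA
    A ↦ ADA
    B ↦ AB
    D ↦ BCD
    C ↦ CCA  (constrained at step 1)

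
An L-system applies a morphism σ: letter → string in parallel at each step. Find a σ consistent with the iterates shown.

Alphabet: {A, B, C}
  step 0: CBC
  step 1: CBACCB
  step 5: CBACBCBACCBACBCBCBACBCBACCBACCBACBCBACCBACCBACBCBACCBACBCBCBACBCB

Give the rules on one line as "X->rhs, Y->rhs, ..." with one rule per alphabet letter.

A->B, B->AC, C->CB

  step 0 ⇒ step 1: CBC ⇒ CB·AC·CB
    B ↦ AC
    C ↦ CB
    A ↦ B  (constrained at step 1)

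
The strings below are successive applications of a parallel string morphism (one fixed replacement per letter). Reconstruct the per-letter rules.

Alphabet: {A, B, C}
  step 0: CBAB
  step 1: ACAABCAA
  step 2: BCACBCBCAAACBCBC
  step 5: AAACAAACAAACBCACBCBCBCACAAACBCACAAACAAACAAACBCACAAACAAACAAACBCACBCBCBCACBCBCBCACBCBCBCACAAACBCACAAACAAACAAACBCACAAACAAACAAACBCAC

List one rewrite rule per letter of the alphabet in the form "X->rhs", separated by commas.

A->BC, B->AA, C->AC

  step 1 ⇒ step 2: ACAABCAA ⇒ BC·AC·BC·BC·AA·AC·BC·BC
    A ↦ BC
    B ↦ AA
    C ↦ AC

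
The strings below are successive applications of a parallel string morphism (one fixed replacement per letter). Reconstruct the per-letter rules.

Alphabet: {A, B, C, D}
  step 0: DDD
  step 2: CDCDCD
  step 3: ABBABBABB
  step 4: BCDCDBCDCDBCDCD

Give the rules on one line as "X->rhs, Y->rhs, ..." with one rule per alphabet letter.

A->B, B->CD, C->AB, D->B

  step 3 ⇒ step 4: ABBABBABB ⇒ B·CD·CD·B·CD·CD·B·CD·CD
    A ↦ B
    B ↦ CD
  step 2 ⇒ step 3: CDCDCD ⇒ AB·B·AB·B·AB·B
    C ↦ AB
  step 2 ⇒ step 3: CDCDCD ⇒ AB·B·AB·B·AB·B
    D ↦ B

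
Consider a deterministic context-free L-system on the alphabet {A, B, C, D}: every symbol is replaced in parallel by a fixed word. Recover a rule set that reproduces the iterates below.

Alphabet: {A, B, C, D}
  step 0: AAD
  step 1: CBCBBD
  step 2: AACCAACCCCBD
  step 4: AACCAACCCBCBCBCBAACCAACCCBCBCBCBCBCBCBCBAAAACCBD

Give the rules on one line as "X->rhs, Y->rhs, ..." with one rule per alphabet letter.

A->CB, B->CC, C->AA, D->BD

  step 1 ⇒ step 2: CBCBBD ⇒ AA·CC·AA·CC·CC·BD
    B ↦ CC
    C ↦ AA
    D ↦ BD
  step 0 ⇒ step 1: AAD ⇒ CB·CB·BD
    A ↦ CB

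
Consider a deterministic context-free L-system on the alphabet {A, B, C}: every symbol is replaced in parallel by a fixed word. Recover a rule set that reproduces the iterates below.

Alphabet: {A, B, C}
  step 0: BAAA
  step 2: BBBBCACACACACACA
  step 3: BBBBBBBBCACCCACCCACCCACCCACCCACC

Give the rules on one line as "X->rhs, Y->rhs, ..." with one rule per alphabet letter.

A->CC, B->BB, C->CA

  step 2 ⇒ step 3: BBBBCACACACACACA ⇒ BB·BB·BB·BB·CA·CC·CA·CC·CA·CC·CA·CC·CA·CC·CA·CC
    A ↦ CC
    B ↦ BB
    C ↦ CA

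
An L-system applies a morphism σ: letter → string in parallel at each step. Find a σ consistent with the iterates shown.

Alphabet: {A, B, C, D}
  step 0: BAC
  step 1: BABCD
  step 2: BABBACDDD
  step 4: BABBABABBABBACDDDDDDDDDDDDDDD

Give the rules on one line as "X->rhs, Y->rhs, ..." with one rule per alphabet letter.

  step 1 ⇒ step 2: BABCD ⇒ BA·B·BA·CD·DD
    A ↦ B
    B ↦ BA
    C ↦ CD
    D ↦ DD

A->B, B->BA, C->CD, D->DD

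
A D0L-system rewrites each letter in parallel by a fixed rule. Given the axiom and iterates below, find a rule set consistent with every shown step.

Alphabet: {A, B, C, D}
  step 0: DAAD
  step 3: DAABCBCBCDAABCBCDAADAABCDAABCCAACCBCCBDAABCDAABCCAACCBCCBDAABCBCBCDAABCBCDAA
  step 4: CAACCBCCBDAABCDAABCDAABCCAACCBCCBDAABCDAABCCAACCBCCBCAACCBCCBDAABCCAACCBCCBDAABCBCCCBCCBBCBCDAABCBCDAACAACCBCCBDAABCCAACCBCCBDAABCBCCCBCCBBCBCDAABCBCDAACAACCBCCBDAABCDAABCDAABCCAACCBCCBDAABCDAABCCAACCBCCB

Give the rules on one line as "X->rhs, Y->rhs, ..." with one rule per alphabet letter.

A->CCB, B->DAA, C->BC, D->CAA

  step 3 ⇒ step 4: DAABCBCBCDAABCBCDAADAABCDAABCCAACCBCCBDAABCDAABCCAACCBCCBDAABCBCBCDAABCBCDAA ⇒ CAA·CCB·CCB·DAA·BC·DAA·BC·DAA·BC·CAA·CCB·CCB·DAA·BC·DAA·BC·CAA·CCB·CCB·CAA·CCB·CCB·DAA·BC·CAA·CCB·CCB·DAA·BC·BC·CCB·CCB·BC·BC·DAA·BC·BC·DAA·CAA·CCB·CCB·DAA·BC·CAA·CCB·CCB·DAA·BC·BC·CCB·CCB·BC·BC·DAA·BC·BC·DAA·CAA·CCB·CCB·DAA·BC·DAA·BC·DAA·BC·CAA·CCB·CCB·DAA·BC·DAA·BC·CAA·CCB·CCB
    A ↦ CCB
    B ↦ DAA
    C ↦ BC
    D ↦ CAA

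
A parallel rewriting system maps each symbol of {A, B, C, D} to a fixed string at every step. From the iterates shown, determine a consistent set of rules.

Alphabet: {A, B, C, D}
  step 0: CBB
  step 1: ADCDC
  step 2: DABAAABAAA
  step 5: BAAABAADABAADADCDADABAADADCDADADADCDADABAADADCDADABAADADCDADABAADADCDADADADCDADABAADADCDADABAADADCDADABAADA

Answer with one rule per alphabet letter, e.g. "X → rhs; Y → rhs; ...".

  step 1 ⇒ step 2: ADCDC ⇒ DA·BAA·A·BAA·A
    A ↦ DA
    C ↦ A
    D ↦ BAA
  step 0 ⇒ step 1: CBB ⇒ A·DC·DC
    B ↦ DC

A->DA, B->DC, C->A, D->BAA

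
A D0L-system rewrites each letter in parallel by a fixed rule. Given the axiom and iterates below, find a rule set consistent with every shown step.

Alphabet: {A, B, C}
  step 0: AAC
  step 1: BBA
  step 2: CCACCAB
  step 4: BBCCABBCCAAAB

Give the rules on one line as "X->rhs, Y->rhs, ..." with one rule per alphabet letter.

A->B, B->CCA, C->A

  step 1 ⇒ step 2: BBA ⇒ CCA·CCA·B
    A ↦ B
    B ↦ CCA
  step 0 ⇒ step 1: AAC ⇒ B·B·A
    C ↦ A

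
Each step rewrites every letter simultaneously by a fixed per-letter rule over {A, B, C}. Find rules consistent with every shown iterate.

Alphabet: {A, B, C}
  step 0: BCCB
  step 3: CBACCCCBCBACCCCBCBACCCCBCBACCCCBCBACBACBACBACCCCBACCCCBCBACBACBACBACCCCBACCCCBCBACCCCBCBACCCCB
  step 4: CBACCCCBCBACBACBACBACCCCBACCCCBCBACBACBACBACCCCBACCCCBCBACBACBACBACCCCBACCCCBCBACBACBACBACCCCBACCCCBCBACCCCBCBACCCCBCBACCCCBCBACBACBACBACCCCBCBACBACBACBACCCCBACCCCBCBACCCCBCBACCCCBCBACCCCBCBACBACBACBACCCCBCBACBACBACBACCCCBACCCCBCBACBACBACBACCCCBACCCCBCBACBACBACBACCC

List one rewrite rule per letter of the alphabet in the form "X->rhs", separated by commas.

  step 3 ⇒ step 4: CBACCCCBCBACCCCBCBACCCCBCBACCCCBCBACBACBACBACCCCBACCCCBCBACBACBACBACCCCBACCCCBCBACCCCBCBACCCCB ⇒ CBA·CCC·CB·CBA·CBA·CBA·CBA·CCC·CBA·CCC·CB·CBA·CBA·CBA·CBA·CCC·CBA·CCC·CB·CBA·CBA·CBA·CBA·CCC·CBA·CCC·CB·CBA·CBA·CBA·CBA·CCC·CBA·CCC·CB·CBA·CCC·CB·CBA·CCC·CB·CBA·CCC·CB·CBA·CBA·CBA·CBA·CCC·CB·CBA·CBA·CBA·CBA·CCC·CBA·CCC·CB·CBA·CCC·CB·CBA·CCC·CB·CBA·CCC·CB·CBA·CBA·CBA·CBA·CCC·CB·CBA·CBA·CBA·CBA·CCC·CBA·CCC·CB·CBA·CBA·CBA·CBA·CCC·CBA·CCC·CB·CBA·CBA·CBA·CBA·CCC
    A ↦ CB
    B ↦ CCC
    C ↦ CBA

A->CB, B->CCC, C->CBA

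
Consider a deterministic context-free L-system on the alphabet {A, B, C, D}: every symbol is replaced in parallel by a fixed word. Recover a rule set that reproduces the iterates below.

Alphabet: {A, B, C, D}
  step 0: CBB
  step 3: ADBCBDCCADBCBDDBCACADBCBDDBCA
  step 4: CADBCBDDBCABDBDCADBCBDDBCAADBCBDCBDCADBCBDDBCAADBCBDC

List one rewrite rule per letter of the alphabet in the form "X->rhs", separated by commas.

  step 3 ⇒ step 4: ADBCBDCCADBCBDDBCACADBCBDDBCA ⇒ C·A·DBC·BD·DBC·A·BD·BD·C·A·DBC·BD·DBC·A·A·DBC·BD·C·BD·C·A·DBC·BD·DBC·A·A·DBC·BD·C
    A ↦ C
    B ↦ DBC
    C ↦ BD
    D ↦ A

A->C, B->DBC, C->BD, D->A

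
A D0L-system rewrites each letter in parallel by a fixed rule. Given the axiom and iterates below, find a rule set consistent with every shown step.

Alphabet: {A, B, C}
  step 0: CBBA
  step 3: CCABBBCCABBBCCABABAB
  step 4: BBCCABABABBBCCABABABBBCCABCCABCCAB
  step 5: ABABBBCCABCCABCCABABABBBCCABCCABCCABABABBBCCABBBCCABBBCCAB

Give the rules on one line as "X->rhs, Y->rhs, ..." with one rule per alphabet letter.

  step 4 ⇒ step 5: BBCCABABABBBCCABABABBBCCABCCABCCAB ⇒ AB·AB·B·B·CC·AB·CC·AB·CC·AB·AB·AB·B·B·CC·AB·CC·AB·CC·AB·AB·AB·B·B·CC·AB·B·B·CC·AB·B·B·CC·AB
    A ↦ CC
    B ↦ AB
    C ↦ B

A->CC, B->AB, C->B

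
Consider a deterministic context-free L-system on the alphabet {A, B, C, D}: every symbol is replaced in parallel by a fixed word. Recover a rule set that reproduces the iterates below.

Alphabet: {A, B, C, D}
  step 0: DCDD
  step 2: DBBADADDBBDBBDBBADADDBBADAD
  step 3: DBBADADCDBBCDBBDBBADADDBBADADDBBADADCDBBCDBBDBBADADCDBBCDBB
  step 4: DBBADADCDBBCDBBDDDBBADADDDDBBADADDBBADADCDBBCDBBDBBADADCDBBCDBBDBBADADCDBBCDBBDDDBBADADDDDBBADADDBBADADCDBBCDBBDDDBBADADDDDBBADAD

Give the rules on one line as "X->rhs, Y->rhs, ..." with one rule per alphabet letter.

  step 3 ⇒ step 4: DBBADADCDBBCDBBDBBADADDBBADADDBBADADCDBBCDBBDBBADADCDBBCDBB ⇒ DBB·AD·AD·C·DBB·C·DBB·DD·DBB·AD·AD·DD·DBB·AD·AD·DBB·AD·AD·C·DBB·C·DBB·DBB·AD·AD·C·DBB·C·DBB·DBB·AD·AD·C·DBB·C·DBB·DD·DBB·AD·AD·DD·DBB·AD·AD·DBB·AD·AD·C·DBB·C·DBB·DD·DBB·AD·AD·DD·DBB·AD·AD
    A ↦ C
    B ↦ AD
    C ↦ DD
    D ↦ DBB

A->C, B->AD, C->DD, D->DBB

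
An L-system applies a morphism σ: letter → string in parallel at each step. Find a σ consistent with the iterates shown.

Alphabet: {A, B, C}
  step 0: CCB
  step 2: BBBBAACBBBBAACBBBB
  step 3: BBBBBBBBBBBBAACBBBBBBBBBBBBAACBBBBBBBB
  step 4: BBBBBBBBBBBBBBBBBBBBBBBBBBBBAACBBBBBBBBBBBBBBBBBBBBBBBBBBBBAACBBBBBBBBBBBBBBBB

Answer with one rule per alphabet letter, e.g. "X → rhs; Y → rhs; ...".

A->BB, B->BB, C->AAC

  step 3 ⇒ step 4: BBBBBBBBBBBBAACBBBBBBBBBBBBAACBBBBBBBB ⇒ BB·BB·BB·BB·BB·BB·BB·BB·BB·BB·BB·BB·BB·BB·AAC·BB·BB·BB·BB·BB·BB·BB·BB·BB·BB·BB·BB·BB·BB·AAC·BB·BB·BB·BB·BB·BB·BB·BB
    A ↦ BB
    B ↦ BB
    C ↦ AAC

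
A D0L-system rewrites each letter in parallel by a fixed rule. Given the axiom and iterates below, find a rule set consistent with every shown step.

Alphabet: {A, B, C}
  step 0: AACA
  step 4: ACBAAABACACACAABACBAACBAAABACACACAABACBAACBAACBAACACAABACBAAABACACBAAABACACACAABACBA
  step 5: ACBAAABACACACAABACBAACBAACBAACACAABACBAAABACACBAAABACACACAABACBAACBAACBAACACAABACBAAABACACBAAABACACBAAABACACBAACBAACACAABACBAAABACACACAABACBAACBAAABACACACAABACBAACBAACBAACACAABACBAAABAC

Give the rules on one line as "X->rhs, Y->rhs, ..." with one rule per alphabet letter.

A->AC, B->AAB, C->BA

  step 4 ⇒ step 5: ACBAAABACACACAABACBAACBAAABACACACAABACBAACBAACBAACACAABACBAAABACACBAAABACACACAABACBA ⇒ AC·BA·AAB·AC·AC·AC·AAB·AC·BA·AC·BA·AC·BA·AC·AC·AAB·AC·BA·AAB·AC·AC·BA·AAB·AC·AC·AC·AAB·AC·BA·AC·BA·AC·BA·AC·AC·AAB·AC·BA·AAB·AC·AC·BA·AAB·AC·AC·BA·AAB·AC·AC·BA·AC·BA·AC·AC·AAB·AC·BA·AAB·AC·AC·AC·AAB·AC·BA·AC·BA·AAB·AC·AC·AC·AAB·AC·BA·AC·BA·AC·BA·AC·AC·AAB·AC·BA·AAB·AC
    A ↦ AC
    B ↦ AAB
    C ↦ BA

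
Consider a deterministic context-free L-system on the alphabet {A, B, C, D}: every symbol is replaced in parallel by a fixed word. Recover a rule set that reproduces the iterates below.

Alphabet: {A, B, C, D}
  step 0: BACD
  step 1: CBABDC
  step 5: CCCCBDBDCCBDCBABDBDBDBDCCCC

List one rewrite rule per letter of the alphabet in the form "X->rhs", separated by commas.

A->BA, B->C, C->BD, D->C

  step 0 ⇒ step 1: BACD ⇒ C·BA·BD·C
    A ↦ BA
    B ↦ C
    C ↦ BD
    D ↦ C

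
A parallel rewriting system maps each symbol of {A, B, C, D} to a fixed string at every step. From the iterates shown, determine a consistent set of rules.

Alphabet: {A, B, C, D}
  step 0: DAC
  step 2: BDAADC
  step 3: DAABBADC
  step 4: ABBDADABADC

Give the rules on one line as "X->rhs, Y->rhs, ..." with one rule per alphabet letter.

  step 3 ⇒ step 4: DAABBADC ⇒ A·B·B·DA·DA·B·A·DC
    A ↦ B
    B ↦ DA
    C ↦ DC
    D ↦ A

A->B, B->DA, C->DC, D->A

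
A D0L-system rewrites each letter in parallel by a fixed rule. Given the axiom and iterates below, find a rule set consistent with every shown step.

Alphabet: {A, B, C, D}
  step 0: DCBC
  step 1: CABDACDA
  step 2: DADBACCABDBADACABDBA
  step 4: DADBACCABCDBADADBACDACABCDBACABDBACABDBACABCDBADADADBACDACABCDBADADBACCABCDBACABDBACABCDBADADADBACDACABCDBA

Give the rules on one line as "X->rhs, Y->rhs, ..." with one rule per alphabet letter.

A->DBA, B->C, C->DA, D->CAB

  step 1 ⇒ step 2: CABDACDA ⇒ DA·DBA·C·CAB·DBA·DA·CAB·DBA
    A ↦ DBA
    B ↦ C
    C ↦ DA
    D ↦ CAB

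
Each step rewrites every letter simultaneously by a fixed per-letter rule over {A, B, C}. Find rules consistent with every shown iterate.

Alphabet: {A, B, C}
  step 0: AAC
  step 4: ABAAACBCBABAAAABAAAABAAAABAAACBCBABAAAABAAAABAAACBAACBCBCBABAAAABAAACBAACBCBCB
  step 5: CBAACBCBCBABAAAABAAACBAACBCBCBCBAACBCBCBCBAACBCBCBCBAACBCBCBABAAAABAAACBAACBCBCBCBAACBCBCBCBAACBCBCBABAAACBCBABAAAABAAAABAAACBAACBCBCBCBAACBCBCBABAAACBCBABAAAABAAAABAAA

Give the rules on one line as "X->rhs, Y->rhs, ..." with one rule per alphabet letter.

A->CB, B->AA, C->ABA

  step 4 ⇒ step 5: ABAAACBCBABAAAABAAAABAAAABAAACBCBABAAAABAAAABAAACBAACBCBCBABAAAABAAACBAACBCBCB ⇒ CB·AA·CB·CB·CB·ABA·AA·ABA·AA·CB·AA·CB·CB·CB·CB·AA·CB·CB·CB·CB·AA·CB·CB·CB·CB·AA·CB·CB·CB·ABA·AA·ABA·AA·CB·AA·CB·CB·CB·CB·AA·CB·CB·CB·CB·AA·CB·CB·CB·ABA·AA·CB·CB·ABA·AA·ABA·AA·ABA·AA·CB·AA·CB·CB·CB·CB·AA·CB·CB·CB·ABA·AA·CB·CB·ABA·AA·ABA·AA·ABA·AA
    A ↦ CB
    B ↦ AA
    C ↦ ABA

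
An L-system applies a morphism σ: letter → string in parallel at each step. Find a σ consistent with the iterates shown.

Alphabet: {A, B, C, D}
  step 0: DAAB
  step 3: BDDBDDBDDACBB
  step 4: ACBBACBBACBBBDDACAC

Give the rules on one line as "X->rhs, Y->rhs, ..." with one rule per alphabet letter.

  step 3 ⇒ step 4: BDDBDDBDDACBB ⇒ AC·B·B·AC·B·B·AC·B·B·B·DD·AC·AC
    A ↦ B
    B ↦ AC
    C ↦ DD
    D ↦ B

A->B, B->AC, C->DD, D->B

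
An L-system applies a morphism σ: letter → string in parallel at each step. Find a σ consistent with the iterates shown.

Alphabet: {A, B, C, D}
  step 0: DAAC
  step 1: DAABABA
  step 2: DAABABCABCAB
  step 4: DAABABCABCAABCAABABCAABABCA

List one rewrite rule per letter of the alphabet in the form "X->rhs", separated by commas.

  step 1 ⇒ step 2: DAABABA ⇒ DA·AB·AB·C·AB·C·AB
    A ↦ AB
    B ↦ C
    D ↦ DA
  step 0 ⇒ step 1: DAAC ⇒ DA·AB·AB·A
    C ↦ A

A->AB, B->C, C->A, D->DA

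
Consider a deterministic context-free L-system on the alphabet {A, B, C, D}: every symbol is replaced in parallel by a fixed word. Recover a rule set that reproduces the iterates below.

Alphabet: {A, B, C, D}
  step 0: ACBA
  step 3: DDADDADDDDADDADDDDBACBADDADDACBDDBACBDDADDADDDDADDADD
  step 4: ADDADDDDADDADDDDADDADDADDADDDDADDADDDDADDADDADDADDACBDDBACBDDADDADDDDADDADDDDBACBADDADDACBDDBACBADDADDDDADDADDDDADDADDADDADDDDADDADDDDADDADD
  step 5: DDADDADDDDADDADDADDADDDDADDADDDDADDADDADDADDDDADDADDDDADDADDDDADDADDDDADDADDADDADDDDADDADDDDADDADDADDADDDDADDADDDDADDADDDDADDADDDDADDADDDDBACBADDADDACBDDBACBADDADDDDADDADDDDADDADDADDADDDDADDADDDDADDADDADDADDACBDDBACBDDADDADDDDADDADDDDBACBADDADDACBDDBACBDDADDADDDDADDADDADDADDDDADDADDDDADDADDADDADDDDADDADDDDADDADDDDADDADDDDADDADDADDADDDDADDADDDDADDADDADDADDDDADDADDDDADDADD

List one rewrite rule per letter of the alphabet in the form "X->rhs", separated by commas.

A->DD, B->ACB, C->B, D->ADD

  step 4 ⇒ step 5: ADDADDDDADDADDDDADDADDADDADDDDADDADDDDADDADDADDADDACBDDBACBDDADDADDDDADDADDDDBACBADDADDACBDDBACBADDADDDDADDADDDDADDADDADDADDDDADDADDDDADDADD ⇒ DD·ADD·ADD·DD·ADD·ADD·ADD·ADD·DD·ADD·ADD·DD·ADD·ADD·ADD·ADD·DD·ADD·ADD·DD·ADD·ADD·DD·ADD·ADD·DD·ADD·ADD·ADD·ADD·DD·ADD·ADD·DD·ADD·ADD·ADD·ADD·DD·ADD·ADD·DD·ADD·ADD·DD·ADD·ADD·DD·ADD·ADD·DD·B·ACB·ADD·ADD·ACB·DD·B·ACB·ADD·ADD·DD·ADD·ADD·DD·ADD·ADD·ADD·ADD·DD·ADD·ADD·DD·ADD·ADD·ADD·ADD·ACB·DD·B·ACB·DD·ADD·ADD·DD·ADD·ADD·DD·B·ACB·ADD·ADD·ACB·DD·B·ACB·DD·ADD·ADD·DD·ADD·ADD·ADD·ADD·DD·ADD·ADD·DD·ADD·ADD·ADD·ADD·DD·ADD·ADD·DD·ADD·ADD·DD·ADD·ADD·DD·ADD·ADD·ADD·ADD·DD·ADD·ADD·DD·ADD·ADD·ADD·ADD·DD·ADD·ADD·DD·ADD·ADD
    A ↦ DD
    B ↦ ACB
    C ↦ B
    D ↦ ADD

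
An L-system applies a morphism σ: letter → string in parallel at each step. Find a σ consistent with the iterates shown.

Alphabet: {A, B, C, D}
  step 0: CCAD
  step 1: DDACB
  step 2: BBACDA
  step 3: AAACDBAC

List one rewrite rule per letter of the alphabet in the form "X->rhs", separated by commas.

A->AC, B->A, C->D, D->B

  step 2 ⇒ step 3: BBACDA ⇒ A·A·AC·D·B·AC
    A ↦ AC
    B ↦ A
    C ↦ D
    D ↦ B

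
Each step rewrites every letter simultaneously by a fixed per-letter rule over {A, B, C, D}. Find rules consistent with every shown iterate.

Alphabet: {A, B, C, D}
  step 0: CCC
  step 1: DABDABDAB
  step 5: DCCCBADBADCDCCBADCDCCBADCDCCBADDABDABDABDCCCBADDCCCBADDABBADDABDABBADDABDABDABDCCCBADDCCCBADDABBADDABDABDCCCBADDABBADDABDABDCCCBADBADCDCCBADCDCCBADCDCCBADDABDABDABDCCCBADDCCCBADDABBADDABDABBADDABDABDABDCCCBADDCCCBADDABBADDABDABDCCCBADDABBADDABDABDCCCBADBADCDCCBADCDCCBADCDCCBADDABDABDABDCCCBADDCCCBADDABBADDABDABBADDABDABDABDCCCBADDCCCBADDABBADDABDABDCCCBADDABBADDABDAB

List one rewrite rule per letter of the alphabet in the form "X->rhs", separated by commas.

  step 0 ⇒ step 1: CCC ⇒ DAB·DAB·DAB
    C ↦ DAB
    A ↦ C  (constrained at step 1)
    B ↦ DCC  (constrained at step 1)
    D ↦ BAD  (constrained at step 1)

A->C, B->DCC, C->DAB, D->BAD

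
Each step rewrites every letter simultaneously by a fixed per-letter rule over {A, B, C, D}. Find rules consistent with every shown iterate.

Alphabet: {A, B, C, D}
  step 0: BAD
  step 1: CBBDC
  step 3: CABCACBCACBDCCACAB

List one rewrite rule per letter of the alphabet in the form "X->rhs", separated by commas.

  step 0 ⇒ step 1: BAD ⇒ CB·B·DC
    A ↦ B
    B ↦ CB
    D ↦ DC
    C ↦ CA  (constrained at step 1)

A->B, B->CB, C->CA, D->DC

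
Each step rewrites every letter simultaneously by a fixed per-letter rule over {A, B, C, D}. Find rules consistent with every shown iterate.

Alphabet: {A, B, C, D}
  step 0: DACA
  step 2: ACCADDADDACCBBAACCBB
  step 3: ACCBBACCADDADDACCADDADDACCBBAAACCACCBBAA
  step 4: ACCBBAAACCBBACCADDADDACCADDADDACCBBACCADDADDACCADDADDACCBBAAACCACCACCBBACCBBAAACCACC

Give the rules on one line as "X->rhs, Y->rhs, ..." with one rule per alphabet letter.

A->ACC, B->A, C->B, D->ADD

  step 3 ⇒ step 4: ACCBBACCADDADDACCADDADDACCBBAAACCACCBBAA ⇒ ACC·B·B·A·A·ACC·B·B·ACC·ADD·ADD·ACC·ADD·ADD·ACC·B·B·ACC·ADD·ADD·ACC·ADD·ADD·ACC·B·B·A·A·ACC·ACC·ACC·B·B·ACC·B·B·A·A·ACC·ACC
    A ↦ ACC
    B ↦ A
    C ↦ B
    D ↦ ADD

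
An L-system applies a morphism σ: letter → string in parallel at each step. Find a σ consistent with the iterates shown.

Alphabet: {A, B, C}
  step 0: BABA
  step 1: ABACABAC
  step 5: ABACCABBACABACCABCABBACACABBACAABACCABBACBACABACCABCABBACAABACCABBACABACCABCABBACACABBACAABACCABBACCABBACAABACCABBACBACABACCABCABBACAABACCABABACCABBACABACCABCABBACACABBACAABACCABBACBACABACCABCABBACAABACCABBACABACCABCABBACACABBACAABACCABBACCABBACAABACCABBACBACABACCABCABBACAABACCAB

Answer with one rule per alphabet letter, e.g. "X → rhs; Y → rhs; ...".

  step 0 ⇒ step 1: BABA ⇒ A·BAC·A·BAC
    A ↦ BAC
    B ↦ A
    C ↦ CAB  (constrained at step 1)

A->BAC, B->A, C->CAB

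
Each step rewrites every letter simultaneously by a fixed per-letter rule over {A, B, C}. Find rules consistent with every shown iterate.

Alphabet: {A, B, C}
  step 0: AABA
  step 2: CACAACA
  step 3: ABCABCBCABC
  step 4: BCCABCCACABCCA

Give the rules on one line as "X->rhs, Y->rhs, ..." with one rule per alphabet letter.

  step 3 ⇒ step 4: ABCABCBCABC ⇒ BC·C·A·BC·C·A·C·A·BC·C·A
    A ↦ BC
    B ↦ C
    C ↦ A

A->BC, B->C, C->A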